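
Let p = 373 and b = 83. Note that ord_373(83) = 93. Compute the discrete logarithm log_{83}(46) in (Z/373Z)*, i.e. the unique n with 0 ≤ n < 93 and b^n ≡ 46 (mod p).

61

Baby-step giant-step with m = ceil(sqrt(93)) = 10.
Baby table (83^j mod 373 for j=0..9):
  0:1  1:83  2:175  3:351  4:39  5:253  6:111  7:261
  8:29  9:169
Giant step factor: 83^(-10) ≡ 170 (mod 373).
Scan 46·170^i mod 373 for i = 0, 1, …:
  i=0: 46   i=1: 360   i=2: 28   i=3: 284
  i=4: 163   i=5: 108   i=6: 83
Match at i=6, j=1: n = 6·10 + 1 = 61.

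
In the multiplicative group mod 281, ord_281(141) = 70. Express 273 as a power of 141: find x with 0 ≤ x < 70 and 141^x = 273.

32

Baby-step giant-step with m = ceil(sqrt(70)) = 9.
Baby table (141^j mod 281 for j=0..8):
  0:1  1:141  2:211  3:246  4:123  5:202  6:101  7:191
  8:236
Giant step factor: 141^(-9) ≡ 231 (mod 281).
Scan 273·231^i mod 281 for i = 0, 1, …:
  i=0: 273   i=1: 119   i=2: 232   i=3: 202
Match at i=3, j=5: x = 3·9 + 5 = 32.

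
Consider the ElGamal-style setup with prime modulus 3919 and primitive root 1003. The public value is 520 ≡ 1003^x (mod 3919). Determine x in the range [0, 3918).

Baby-step giant-step with m = ceil(sqrt(3918)) = 63.
Baby table (1003^j mod 3919 for j=0..62):
  0:1  1:1003  2:2745  3:2097  4:2707  5:3173  6:291  7:1867
  8:3238  9:2782  10:18  11:2378  12:2382  13:2475  14:1698  15:2248
  16:1319  17:2254  18:3418  19:3048  20:324  21:3614  22:3686  23:1441
  24:3131  25:1274  26:228  27:1382  28:2739  29:3917  30:1913  31:2348
  32:3644  33:2424  34:1492  35:3337  36:185  37:1362  38:2274  39:3883
  40:3082  41:3074  42:2888  43:523  44:3342  45:1281  46:3330  47:1002
  48:1742  49:3271  50:610  51:466  52:1037  53:1576  54:1371  55:3463
  56:1155  57:2360  58:4  59:93  60:3142  61:550  62:2990
Giant step factor: 1003^(-63) ≡ 2058 (mod 3919).
Scan 520·2058^i mod 3919 for i = 0, 1, …:
  i=0: 520   i=1: 273   i=2: 1417   i=3: 450
  i=4: 1216   i=5: 2206   i=6: 1746   i=7: 3464
  i=8: 251   i=9: 3169     …   i=20: 2439
  i=21: 3142
Match at i=21, j=60: x = 21·63 + 60 = 1383.

1383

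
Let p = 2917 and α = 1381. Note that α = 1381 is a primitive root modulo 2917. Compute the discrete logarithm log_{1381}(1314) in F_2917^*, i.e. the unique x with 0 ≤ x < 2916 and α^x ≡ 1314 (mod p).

2531

Baby-step giant-step with m = ceil(sqrt(2916)) = 54.
Baby table (1381^j mod 2917 for j=0..53):
  0:1  1:1381  2:2360  3:871  4:1047  5:1992  6:221  7:1833
  8:2334  9:2886  10:944  11:2682  12:2169  13:2547  14:2422  15:1900
  16:1517  17:571  18:961  19:2823  20:1451  21:2769  22:2719  23:760
  24:2357  25:2562  26:2718  27:2296  28:2914  29:1691  30:1671  31:304
  32:2693  33:2775  34:2254  35:335  36:1749  37:93  38:85  39:705
  40:2244  41:1110  42:1485  43:134  44:1283  45:1204  46:34  47:282
  48:1481  49:444  50:594  51:637  52:1680  53:1065
Giant step factor: 1381^(-54) ≡ 2531 (mod 2917).
Scan 1314·2531^i mod 2917 for i = 0, 1, …:
  i=0: 1314   i=1: 354   i=2: 455   i=3: 2307
  i=4: 2100   i=5: 326   i=6: 2512   i=7: 1729
  i=8: 599   i=9: 2146     …   i=45: 2085
  i=46: 282
Match at i=46, j=47: x = 46·54 + 47 = 2531.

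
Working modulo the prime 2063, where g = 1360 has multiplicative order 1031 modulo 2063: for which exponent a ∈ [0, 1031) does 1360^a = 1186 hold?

877

Baby-step giant-step with m = ceil(sqrt(1031)) = 33.
Baby table (1360^j mod 2063 for j=0..32):
  0:1  1:1360  2:1152  3:903  4:595  5:504  6:524  7:905
  8:1252  9:745  10:267  11:32  12:197  13:1793  14:14  15:473
  16:1687  17:264  18:78  19:867  20:1147  21:292  22:1024  23:115
  24:1675  25:448  26:695  27:346  28:196  29:433  30:925  31:1633
  32:1092
Giant step factor: 1360^(-33) ≡ 404 (mod 2063).
Scan 1186·404^i mod 2063 for i = 0, 1, …:
  i=0: 1186   i=1: 528   i=2: 823   i=3: 349
  i=4: 712   i=5: 891   i=6: 1002   i=7: 460
  i=8: 170   i=9: 601     …   i=25: 283
  i=26: 867
Match at i=26, j=19: a = 26·33 + 19 = 877.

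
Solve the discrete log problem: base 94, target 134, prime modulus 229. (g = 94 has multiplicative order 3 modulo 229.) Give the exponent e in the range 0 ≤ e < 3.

2

Successive powers of 94 modulo 229:
  94^0=1  94^1=94  94^2=134
So 94^2 ≡ 134 (mod 229), giving e = 2.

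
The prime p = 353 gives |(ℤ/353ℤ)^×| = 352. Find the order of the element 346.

The order of 346 must divide p − 1 = 352 = 2^5 · 11.
Divisors: 1, 2, 4, 8, 11, 16, 22, 32, 44, 88, 176, 352.
Check each in increasing order: 346^1 ≡ 346;  346^2 ≡ 49;  346^4 ≡ 283;  346^8 ≡ 311;  346^11 ≡ 286;  346^16 ≡ 352;  346^22 ≡ 253;  346^32 ≡ 1.
Smallest exponent giving 1 is 32.

32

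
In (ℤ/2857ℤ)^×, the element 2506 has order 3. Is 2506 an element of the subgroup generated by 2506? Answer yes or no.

yes

⟨2506⟩ has order 3; its elements mod 2857 are {1, 350, 2506}.
2506 is in this set.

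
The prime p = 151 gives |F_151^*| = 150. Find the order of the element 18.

The order of 18 must divide p − 1 = 150 = 2 · 3 · 5^2.
Divisors: 1, 2, 3, 5, 6, 10, 15, 25, 30, 50, 75, 150.
Check each in increasing order: 18^1 ≡ 18;  18^2 ≡ 22;  18^3 ≡ 94;  18^5 ≡ 105;  18^6 ≡ 78;  18^10 ≡ 2;  18^15 ≡ 59;  18^25 ≡ 118;  18^30 ≡ 8;  18^50 ≡ 32;  18^75 ≡ 1.
Smallest exponent giving 1 is 75.

75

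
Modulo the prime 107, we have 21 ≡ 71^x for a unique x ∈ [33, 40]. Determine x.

37

Compute 71^33 mod 107 = 96, then multiply by 71 repeatedly:
  71^33=96  71^34=75  71^35=82  71^36=44  71^37=21
Found 21 at exponent 37.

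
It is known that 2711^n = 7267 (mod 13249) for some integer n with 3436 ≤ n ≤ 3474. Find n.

3447

Compute 2711^3436 mod 13249 = 2503, then multiply by 2711 repeatedly:
  2711^3436=2503  2711^3437=2145  2711^3438=12033  2711^3439=2425  2711^3440=2671
  2711^3441=7127  2711^3442=4255  2711^3443=8675  2711^3444=950  2711^3445=5144
  2711^3446=7436  2711^3447=7267
Found 7267 at exponent 3447.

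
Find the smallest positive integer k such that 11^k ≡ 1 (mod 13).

The order of 11 must divide p − 1 = 12 = 2^2 · 3.
Divisors: 1, 2, 3, 4, 6, 12.
Check each in increasing order: 11^1 ≡ 11;  11^2 ≡ 4;  11^3 ≡ 5;  11^4 ≡ 3;  11^6 ≡ 12;  11^12 ≡ 1.
Smallest exponent giving 1 is 12.

12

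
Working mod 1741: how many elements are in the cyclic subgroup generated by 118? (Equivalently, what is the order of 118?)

The order of 118 must divide p − 1 = 1740 = 2^2 · 3 · 5 · 29.
Divisors: 1, 2, 3, 4, 5, 6, 10, 12, 15, 20, 29, 30, 58, 60, 87, 116, 145, 174, 290, 348, 435, 580, 870, 1740.
Check each in increasing order: 118^1 ≡ 118;  118^2 ≡ 1737;  118^3 ≡ 1269;  118^4 ≡ 16;  118^5 ≡ 147;  118^6 ≡ 1677;  118^10 ≡ 717;  118^12 ≡ 614;  118^15 ≡ 939;  118^20 ≡ 494;  118^29 ≡ 641;  118^30 ≡ 775;  118^58 ≡ 5;  118^60 ≡ 1721;  118^87 ≡ 1464;  118^116 ≡ 25;  118^145 ≡ 356;  118^174 ≡ 125;  118^290 ≡ 1384;  118^348 ≡ 1697;  118^435 ≡ 1.
Smallest exponent giving 1 is 435.

435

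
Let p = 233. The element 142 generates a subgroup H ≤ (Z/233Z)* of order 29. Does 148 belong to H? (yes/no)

148 ∈ ⟨142⟩ iff 148^29 ≡ 1 (mod 233), since |⟨142⟩| = 29.
148^29 mod 233 = 1.
Since 1 = 1, 148 lies in the subgroup.

yes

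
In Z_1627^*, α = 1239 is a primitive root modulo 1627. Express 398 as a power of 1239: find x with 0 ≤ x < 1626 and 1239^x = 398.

424

Baby-step giant-step with m = ceil(sqrt(1626)) = 41.
Baby table (1239^j mod 1627 for j=0..40):
  0:1  1:1239  2:860  3:1482  4:942  5:579  6:1501  7:78
  8:649  9:373  10:79  11:261  12:1233  13:1561  14:1203  15:185
  16:1435  17:1281  18:834  19:181  20:1360  21:1095  22:1414  23:1294
  24:671  25:1599  26:1102  27:325  28:806  29:1283  30:58  31:274
  32:1070  33:1352  34:945  35:1042  36:827  37:1270  38:221  39:483
  40:1328
Giant step factor: 1239^(-41) ≡ 401 (mod 1627).
Scan 398·401^i mod 1627 for i = 0, 1, …:
  i=0: 398   i=1: 152   i=2: 753   i=3: 958
  i=4: 186   i=5: 1371   i=6: 1472   i=7: 1298
  i=8: 1485   i=9: 3   i=10: 1203
Match at i=10, j=14: x = 10·41 + 14 = 424.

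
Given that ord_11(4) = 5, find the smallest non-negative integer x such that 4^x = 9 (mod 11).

3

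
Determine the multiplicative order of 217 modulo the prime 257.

256

The order of 217 must divide p − 1 = 256 = 2^8.
Divisors: 1, 2, 4, 8, 16, 32, 64, 128, 256.
Check each in increasing order: 217^1 ≡ 217;  217^2 ≡ 58;  217^4 ≡ 23;  217^8 ≡ 15;  217^16 ≡ 225;  217^32 ≡ 253;  217^64 ≡ 16;  217^128 ≡ 256;  217^256 ≡ 1.
Smallest exponent giving 1 is 256.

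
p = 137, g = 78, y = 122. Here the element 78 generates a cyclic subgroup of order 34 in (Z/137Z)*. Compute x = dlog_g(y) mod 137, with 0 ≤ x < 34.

Successive powers of 78 modulo 137:
  78^0=1  78^1=78  78^2=56  78^3=121  78^4=122
So 78^4 ≡ 122 (mod 137), giving x = 4.

4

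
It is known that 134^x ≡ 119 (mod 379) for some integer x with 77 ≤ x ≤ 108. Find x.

108

Compute 134^77 mod 379 = 228, then multiply by 134 repeatedly:
  134^77=228  134^78=232  134^79=10  134^80=203  134^81=293
  134^82=225  134^83=209  134^84=339  134^85=325  134^86=344
  134^87=237  134^88=301  134^89=160  134^90=216  134^91=140
  134^92=189  134^93=312  134^94=118  134^95=273  134^96=198
  134^97=2  134^98=268  134^99=286  134^100=45  134^101=345
  134^102=371  134^103=65  134^104=372  134^105=199  134^106=136
  134^107=32  134^108=119
Found 119 at exponent 108.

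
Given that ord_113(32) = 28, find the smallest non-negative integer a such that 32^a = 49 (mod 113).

4

Successive powers of 32 modulo 113:
  32^0=1  32^1=32  32^2=7  32^3=111  32^4=49
So 32^4 ≡ 49 (mod 113), giving a = 4.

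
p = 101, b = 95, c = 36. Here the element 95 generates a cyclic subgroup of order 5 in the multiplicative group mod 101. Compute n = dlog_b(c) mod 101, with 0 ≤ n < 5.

2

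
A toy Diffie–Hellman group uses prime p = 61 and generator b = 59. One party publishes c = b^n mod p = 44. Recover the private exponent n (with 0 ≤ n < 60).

47

Baby-step giant-step with m = ceil(sqrt(60)) = 8.
Baby table (59^j mod 61 for j=0..7):
  0:1  1:59  2:4  3:53  4:16  5:29  6:3  7:55
Giant step factor: 59^(-8) ≡ 56 (mod 61).
Scan 44·56^i mod 61 for i = 0, 1, …:
  i=0: 44   i=1: 24   i=2: 2   i=3: 51
  i=4: 50   i=5: 55
Match at i=5, j=7: n = 5·8 + 7 = 47.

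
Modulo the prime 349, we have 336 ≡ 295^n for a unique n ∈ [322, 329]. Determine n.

325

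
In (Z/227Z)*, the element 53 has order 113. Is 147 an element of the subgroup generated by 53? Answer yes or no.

yes

147 ∈ ⟨53⟩ iff 147^113 ≡ 1 (mod 227), since |⟨53⟩| = 113.
147^113 mod 227 = 1.
Since 1 = 1, 147 lies in the subgroup.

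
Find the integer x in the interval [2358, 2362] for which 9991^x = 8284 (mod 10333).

Compute 9991^2358 mod 10333 = 7828, then multiply by 9991 repeatedly:
  9991^2358=7828  9991^2359=9404  9991^2360=7728  9991^2361=2272  9991^2362=8284
Found 8284 at exponent 2362.

2362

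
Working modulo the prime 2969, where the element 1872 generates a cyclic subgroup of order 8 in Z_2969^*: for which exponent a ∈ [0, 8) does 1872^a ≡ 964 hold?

Successive powers of 1872 modulo 2969:
  1872^0=1  1872^1=1872  1872^2=964
So 1872^2 ≡ 964 (mod 2969), giving a = 2.

2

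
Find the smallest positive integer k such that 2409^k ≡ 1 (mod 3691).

738

The order of 2409 must divide p − 1 = 3690 = 2 · 3^2 · 5 · 41.
Divisors: 1, 2, 3, 5, 6, 9, 10, 15, 18, 30, 41, 45, 82, 90, 123, 205, 246, 369, 410, 615, 738, 1230, 1845, 3690.
Check each in increasing order: 2409^1 ≡ 2409;  2409^2 ≡ 1029;  2409^3 ≡ 2200;  2409^5 ≡ 1217;  2409^6 ≡ 1099;  2409^9 ≡ 195;  2409^10 ≡ 998;  2409^15 ≡ 227;  2409^18 ≡ 1115;  2409^30 ≡ 3546;  2409^41 ≡ 1178;  2409^45 ≡ 304;  2409^82 ≡ 3559;  2409^90 ≡ 141;  2409^123 ≡ 3217;  2409^205 ≡ 3512;  2409^246 ≡ 3216;  2409^369 ≡ 3690;  2409^410 ≡ 2513;  2409^615 ≡ 475;  2409^738 ≡ 1.
Smallest exponent giving 1 is 738.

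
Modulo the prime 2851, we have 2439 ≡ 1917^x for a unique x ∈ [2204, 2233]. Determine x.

Compute 1917^2204 mod 2851 = 2128, then multiply by 1917 repeatedly:
  1917^2204=2128  1917^2205=2446  1917^2206=1938  1917^2207=293  1917^2208=34
  1917^2209=2456  1917^2210=1151  1917^2211=2644  1917^2212=2321  1917^2213=1797
  1917^2214=841  1917^2215=1382  1917^2216=715  1917^2217=2175  1917^2218=1313
  1917^2219=2439
Found 2439 at exponent 2219.

2219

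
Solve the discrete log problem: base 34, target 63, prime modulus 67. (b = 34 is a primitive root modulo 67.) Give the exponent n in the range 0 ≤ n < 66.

31

Baby-step giant-step with m = ceil(sqrt(66)) = 9.
Baby table (34^j mod 67 for j=0..8):
  0:1  1:34  2:17  3:42  4:21  5:44  6:22  7:11
  8:39
Giant step factor: 34^(-9) ≡ 43 (mod 67).
Scan 63·43^i mod 67 for i = 0, 1, …:
  i=0: 63   i=1: 29   i=2: 41   i=3: 21
Match at i=3, j=4: n = 3·9 + 4 = 31.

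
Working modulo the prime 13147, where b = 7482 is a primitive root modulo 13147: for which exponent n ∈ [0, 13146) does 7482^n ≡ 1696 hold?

2850

Baby-step giant-step with m = ceil(sqrt(13146)) = 115.
Baby table (7482^j mod 13147 for j=0..114):
  0:1  1:7482  2:398  3:6614  4:640  5:2972  6:4927  7:12773
  8:2043  9:8912  10:11147  11:10433  12:5967  13:11029  14:8406  15:11591
  16:6250  17:11768  18:2717  19:3332  20:3312  21:11436  22:3476  23:2666
  24:3013  25:9308  26:2797  27:10277  28:8858  29:1529  30:2088  31:3780
  32:2763  33:5682  34:8473  35:152  36:6622  37:7908  38:6156  39:5251
  40:4746  41:12672  42:8887  43:8155  44:483  45:11528  46:8176  47:12988
  48:6739  49:2453  50:134  51:3416  52:744  53:5427  54:6878  55:3838
  56:2868  57:2472  58:10822  59:10978  60:8087  61:4440  62:10758  63:5422
  64:8909  65:1848  66:9239  67:12419  68:9109  69:12637  70:9957  71:7372
  72:5639  73:2275  74:9332  75:11454  76:6682  77:9830  78:3742  79:7681
  80:3705  81:6934  82:2126  83:12009  84:4740  85:7221  86:6499  87:7912
  88:9790  89:6843  90:4908  91:2085  92:7628  93:1569  94:12134  95:6553
  96:4383  97:4988  98:9030  99:27  100:4809  101:10746  102:7667  103:4133
  104:1362  105:1559  106:3049  107:2573  108:3978  109:11735  110:5604  111:3345
  112:8549  113:3463  114:10576
Giant step factor: 7482^(-115) ≡ 2397 (mod 13147).
Scan 1696·2397^i mod 13147 for i = 0, 1, …:
  i=0: 1696   i=1: 2889   i=2: 9611   i=3: 4023
  i=4: 6380   i=5: 2899   i=6: 7287   i=7: 7723
  i=8: 1055   i=9: 4611     …   i=23: 3441
  i=24: 4908
Match at i=24, j=90: n = 24·115 + 90 = 2850.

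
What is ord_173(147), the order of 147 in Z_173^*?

The order of 147 must divide p − 1 = 172 = 2^2 · 43.
Divisors: 1, 2, 4, 43, 86, 172.
Check each in increasing order: 147^1 ≡ 147;  147^2 ≡ 157;  147^4 ≡ 83;  147^43 ≡ 80;  147^86 ≡ 172;  147^172 ≡ 1.
Smallest exponent giving 1 is 172.

172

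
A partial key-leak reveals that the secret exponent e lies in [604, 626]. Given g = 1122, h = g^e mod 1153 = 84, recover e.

615

Compute 1122^604 mod 1153 = 539, then multiply by 1122 repeatedly:
  1122^604=539  1122^605=586  1122^606=282  1122^607=482  1122^608=47
  1122^609=849  1122^610=200  1122^611=718  1122^612=802  1122^613=504
  1122^614=518  1122^615=84
Found 84 at exponent 615.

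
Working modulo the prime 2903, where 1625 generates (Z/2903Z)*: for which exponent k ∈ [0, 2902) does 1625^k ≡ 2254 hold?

980

Baby-step giant-step with m = ceil(sqrt(2902)) = 54.
Baby table (1625^j mod 2903 for j=0..53):
  0:1  1:1625  2:1798  3:1332  4:1765  5:2864  6:491  7:2453
  8:306  9:837  10:1521  11:1172  12:132  13:2581  14:2193  15:1644
  16:740  17:658  18:946  19:1563  20:2653  21:170  22:465  23:845
  24:6  25:1041  26:2079  27:2186  28:1881  29:2669  30:43  31:203
  32:1836  33:2119  34:417  35:1226  36:792  37:971  38:1546  39:1155
  40:1537  41:1045  42:2773  43:669  44:1403  45:1020  46:2790  47:2167
  48:36  49:440  50:862  51:1504  52:2577  53:1499
Giant step factor: 1625^(-54) ≡ 1429 (mod 2903).
Scan 2254·1429^i mod 2903 for i = 0, 1, …:
  i=0: 2254   i=1: 1539   i=2: 1660   i=3: 389
  i=4: 1408   i=5: 253   i=6: 1565   i=7: 1075
  i=8: 488   i=9: 632     …   i=17: 567
  i=18: 306
Match at i=18, j=8: k = 18·54 + 8 = 980.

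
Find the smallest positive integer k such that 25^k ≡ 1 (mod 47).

23

The order of 25 must divide p − 1 = 46 = 2 · 23.
Divisors: 1, 2, 23, 46.
Check each in increasing order: 25^1 ≡ 25;  25^2 ≡ 14;  25^23 ≡ 1.
Smallest exponent giving 1 is 23.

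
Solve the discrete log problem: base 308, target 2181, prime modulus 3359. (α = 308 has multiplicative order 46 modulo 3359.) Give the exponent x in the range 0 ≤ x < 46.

Baby-step giant-step with m = ceil(sqrt(46)) = 7.
Baby table (308^j mod 3359 for j=0..6):
  0:1  1:308  2:812  3:1530  4:980  5:2889  6:3036
Giant step factor: 308^(-7) ≡ 2181 (mod 3359).
Scan 2181·2181^i mod 3359 for i = 0, 1, …:
  i=0: 2181   i=1: 417   i=2: 2547   i=3: 2580
  i=4: 655   i=5: 980
Match at i=5, j=4: x = 5·7 + 4 = 39.

39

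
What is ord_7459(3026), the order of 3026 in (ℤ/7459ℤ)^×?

7458

The order of 3026 must divide p − 1 = 7458 = 2 · 3 · 11 · 113.
Divisors: 1, 2, 3, 6, 11, 22, 33, 66, 113, 226, 339, 678, 1243, 2486, 3729, 7458.
Check each in increasing order: 3026^1 ≡ 3026;  3026^2 ≡ 4483;  3026^3 ≡ 5096;  3026^6 ≡ 4437;  3026^11 ≡ 4285;  3026^22 ≡ 4626;  3026^33 ≡ 3847;  3026^66 ≡ 753;  3026^113 ≡ 1892;  3026^226 ≡ 6803;  3026^339 ≡ 4501;  3026^678 ≡ 357;  3026^1243 ≡ 229;  3026^2486 ≡ 228;  3026^3729 ≡ 7458;  3026^7458 ≡ 1.
Smallest exponent giving 1 is 7458.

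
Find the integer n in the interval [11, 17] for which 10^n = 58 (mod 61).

Compute 10^11 mod 61 = 18, then multiply by 10 repeatedly:
  10^11=18  10^12=58
Found 58 at exponent 12.

12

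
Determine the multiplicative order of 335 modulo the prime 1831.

366

The order of 335 must divide p − 1 = 1830 = 2 · 3 · 5 · 61.
Divisors: 1, 2, 3, 5, 6, 10, 15, 30, 61, 122, 183, 305, 366, 610, 915, 1830.
Check each in increasing order: 335^1 ≡ 335;  335^2 ≡ 534;  335^3 ≡ 1283;  335^5 ≡ 328;  335^6 ≡ 20;  335^10 ≡ 1386;  335^15 ≡ 520;  335^30 ≡ 1243;  335^61 ≡ 673;  335^122 ≡ 672;  335^183 ≡ 1830;  335^305 ≡ 1159;  335^366 ≡ 1.
Smallest exponent giving 1 is 366.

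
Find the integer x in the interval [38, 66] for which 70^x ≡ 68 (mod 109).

Compute 70^38 mod 109 = 102, then multiply by 70 repeatedly:
  70^38=102  70^39=55  70^40=35  70^41=52  70^42=43
  70^43=67  70^44=3  70^45=101  70^46=94  70^47=40
  70^48=75  70^49=18  70^50=61  70^51=19  70^52=22
  70^53=14  70^54=108  70^55=39  70^56=5  70^57=23
  70^58=84  70^59=103  70^60=16  70^61=30  70^62=29
  70^63=68
Found 68 at exponent 63.

63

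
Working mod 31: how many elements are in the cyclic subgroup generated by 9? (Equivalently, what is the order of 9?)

The order of 9 must divide p − 1 = 30 = 2 · 3 · 5.
Divisors: 1, 2, 3, 5, 6, 10, 15, 30.
Check each in increasing order: 9^1 ≡ 9;  9^2 ≡ 19;  9^3 ≡ 16;  9^5 ≡ 25;  9^6 ≡ 8;  9^10 ≡ 5;  9^15 ≡ 1.
Smallest exponent giving 1 is 15.

15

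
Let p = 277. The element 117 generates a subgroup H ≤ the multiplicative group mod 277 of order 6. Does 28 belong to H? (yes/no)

no

28 ∈ ⟨117⟩ iff 28^6 ≡ 1 (mod 277), since |⟨117⟩| = 6.
28^6 mod 277 = 52.
Since 52 ≠ 1, 28 does not lie in the subgroup.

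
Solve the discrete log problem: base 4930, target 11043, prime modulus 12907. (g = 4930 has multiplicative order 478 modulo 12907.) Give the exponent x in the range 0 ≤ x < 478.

Baby-step giant-step with m = ceil(sqrt(478)) = 22.
Baby table (4930^j mod 12907 for j=0..21):
  0:1  1:4930  2:1019  3:2847  4:5801  5:9925  6:12720  7:7394
  8:3052  9:9705  10:12308  11:2633  12:9155  13:11278  14:10091  15:5052
  16:8757  17:11002  18:4646  19:7762  20:10312  21:10394
Giant step factor: 4930^(-22) ≡ 4173 (mod 12907).
Scan 11043·4173^i mod 12907 for i = 0, 1, …:
  i=0: 11043   i=1: 4449   i=2: 5411   i=3: 5760
  i=4: 3646   i=5: 10312
Match at i=5, j=20: x = 5·22 + 20 = 130.

130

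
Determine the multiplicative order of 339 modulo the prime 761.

760

The order of 339 must divide p − 1 = 760 = 2^3 · 5 · 19.
Divisors: 1, 2, 4, 5, 8, 10, 19, 20, 38, 40, 76, 95, 152, 190, 380, 760.
Check each in increasing order: 339^1 ≡ 339;  339^2 ≡ 10;  339^4 ≡ 100;  339^5 ≡ 416;  339^8 ≡ 107;  339^10 ≡ 309;  339^19 ≡ 349;  339^20 ≡ 356;  339^38 ≡ 41;  339^40 ≡ 410;  339^76 ≡ 159;  339^95 ≡ 699;  339^152 ≡ 168;  339^190 ≡ 39;  339^380 ≡ 760;  339^760 ≡ 1.
Smallest exponent giving 1 is 760.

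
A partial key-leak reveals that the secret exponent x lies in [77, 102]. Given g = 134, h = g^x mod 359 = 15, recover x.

90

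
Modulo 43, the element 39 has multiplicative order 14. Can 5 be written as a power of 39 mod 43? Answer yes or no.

no

5 ∈ ⟨39⟩ iff 5^14 ≡ 1 (mod 43), since |⟨39⟩| = 14.
5^14 mod 43 = 36.
Since 36 ≠ 1, 5 does not lie in the subgroup.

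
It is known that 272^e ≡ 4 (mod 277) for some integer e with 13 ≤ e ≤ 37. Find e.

18

Compute 272^13 mod 277 = 142, then multiply by 272 repeatedly:
  272^13=142  272^14=121  272^15=226  272^16=255  272^17=110
  272^18=4
Found 4 at exponent 18.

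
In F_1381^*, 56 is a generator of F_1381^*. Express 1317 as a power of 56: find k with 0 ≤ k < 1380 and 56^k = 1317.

648

Baby-step giant-step with m = ceil(sqrt(1380)) = 38.
Baby table (56^j mod 1381 for j=0..37):
  0:1  1:56  2:374  3:229  4:395  5:24  6:1344  7:690
  8:1353  9:1194  10:576  11:493  12:1369  13:709  14:1036  15:14
  16:784  17:1093  18:444  19:6  20:336  21:863  22:1374  23:989
  24:144  25:1159  26:1378  27:1213  28:259  29:694  30:196  31:1309
  32:111  33:692  34:84  35:561  36:1034  37:1283
Giant step factor: 56^(-38) ≡ 422 (mod 1381).
Scan 1317·422^i mod 1381 for i = 0, 1, …:
  i=0: 1317   i=1: 612   i=2: 17   i=3: 269
  i=4: 276   i=5: 468   i=6: 13   i=7: 1343
  i=8: 536   i=9: 1089     …   i=16: 1035
  i=17: 374
Match at i=17, j=2: k = 17·38 + 2 = 648.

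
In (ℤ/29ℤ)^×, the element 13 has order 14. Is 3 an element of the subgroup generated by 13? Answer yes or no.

⟨13⟩ has order 14; its elements mod 29 are {1, 4, 5, 6, 7, 9, 13, 16, 20, 22, 23, 24, 25, 28}.
3 is not in this set.

no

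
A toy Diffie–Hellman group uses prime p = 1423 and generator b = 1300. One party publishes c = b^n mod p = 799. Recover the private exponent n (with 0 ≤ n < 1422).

Baby-step giant-step with m = ceil(sqrt(1422)) = 38.
Baby table (1300^j mod 1423 for j=0..37):
  0:1  1:1300  2:899  3:417  4:1360  5:634  6:283  7:766
  8:1123  9:1325  10:670  11:124  12:401  13:482  14:480  15:726
  16:351  17:940  18:1066  19:1221  20:655  21:546  22:1146  23:1342
  24:2  25:1177  26:375  27:834  28:1297  29:1268  30:566  31:109
  32:823  33:1227  34:1340  35:248  36:802  37:964
Giant step factor: 1300^(-38) ≡ 879 (mod 1423).
Scan 799·879^i mod 1423 for i = 0, 1, …:
  i=0: 799   i=1: 782   i=2: 69   i=3: 885
  i=4: 957   i=5: 210   i=6: 1023   i=7: 1304
  i=8: 701   i=9: 20     …   i=29: 914
  i=30: 834
Match at i=30, j=27: n = 30·38 + 27 = 1167.

1167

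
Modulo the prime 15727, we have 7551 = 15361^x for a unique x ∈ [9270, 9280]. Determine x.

9277

Compute 15361^9270 mod 15727 = 7709, then multiply by 15361 repeatedly:
  15361^9270=7709  15361^9271=9366  15361^9272=530  15361^9273=10471  15361^9274=5002
  15361^9275=9327  15361^9276=14804  15361^9277=7551
Found 7551 at exponent 9277.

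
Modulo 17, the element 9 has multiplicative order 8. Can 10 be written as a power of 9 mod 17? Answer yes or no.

no

⟨9⟩ has order 8; its elements mod 17 are {1, 2, 4, 8, 9, 13, 15, 16}.
10 is not in this set.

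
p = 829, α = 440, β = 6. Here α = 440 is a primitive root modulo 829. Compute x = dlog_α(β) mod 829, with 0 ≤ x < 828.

Baby-step giant-step with m = ceil(sqrt(828)) = 29.
Baby table (440^j mod 829 for j=0..28):
  0:1  1:440  2:443  3:105  4:605  5:91  6:248  7:521
  8:436  9:341  10:820  11:185  12:158  13:713  14:358  15:10
  16:255  17:285  18:221  19:247  20:81  21:822  22:236  23:215
  24:94  25:739  26:192  27:751  28:498
Giant step factor: 440^(-29) ≡ 336 (mod 829).
Scan 6·336^i mod 829 for i = 0, 1, …:
  i=0: 6   i=1: 358
Match at i=1, j=14: x = 1·29 + 14 = 43.

43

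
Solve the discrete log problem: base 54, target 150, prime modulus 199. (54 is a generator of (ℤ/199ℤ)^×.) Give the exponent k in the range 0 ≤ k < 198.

167

Baby-step giant-step with m = ceil(sqrt(198)) = 15.
Baby table (54^j mod 199 for j=0..14):
  0:1  1:54  2:130  3:55  4:184  5:185  6:40  7:170
  8:26  9:11  10:196  11:37  12:8  13:34  14:45
Giant step factor: 54^(-15) ≡ 109 (mod 199).
Scan 150·109^i mod 199 for i = 0, 1, …:
  i=0: 150   i=1: 32   i=2: 105   i=3: 102
  i=4: 173   i=5: 151   i=6: 141   i=7: 46
  i=8: 39   i=9: 72   i=10: 87   i=11: 130
Match at i=11, j=2: k = 11·15 + 2 = 167.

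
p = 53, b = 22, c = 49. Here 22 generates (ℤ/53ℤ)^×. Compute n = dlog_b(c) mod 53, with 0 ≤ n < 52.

Successive powers of 22 modulo 53:
  22^0=1  22^1=22  22^2=7  22^3=48  22^4=49
So 22^4 ≡ 49 (mod 53), giving n = 4.

4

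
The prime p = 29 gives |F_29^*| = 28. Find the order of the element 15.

28

The order of 15 must divide p − 1 = 28 = 2^2 · 7.
Divisors: 1, 2, 4, 7, 14, 28.
Check each in increasing order: 15^1 ≡ 15;  15^2 ≡ 22;  15^4 ≡ 20;  15^7 ≡ 17;  15^14 ≡ 28;  15^28 ≡ 1.
Smallest exponent giving 1 is 28.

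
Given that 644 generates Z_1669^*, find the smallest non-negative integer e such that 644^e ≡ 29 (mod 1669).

1524

Baby-step giant-step with m = ceil(sqrt(1668)) = 41.
Baby table (644^j mod 1669 for j=0..40):
  0:1  1:644  2:824  3:1583  4:1362  5:903  6:720  7:1367
  8:785  9:1502  10:937  11:919  12:1010  13:1199  14:1078  15:1597
  16:364  17:756  18:1185  19:407  20:75  21:1568  22:47  23:226
  24:341  25:965  26:592  27:716  28:460  29:827  30:177  31:496
  32:645  33:1468  34:738  35:1276  36:596  37:1623  38:418  39:483
  40:618
Giant step factor: 644^(-41) ≡ 414 (mod 1669).
Scan 29·414^i mod 1669 for i = 0, 1, …:
  i=0: 29   i=1: 323   i=2: 202   i=3: 178
  i=4: 256   i=5: 837   i=6: 1035   i=7: 1226
  i=8: 188   i=9: 1058     …   i=36: 1120
  i=37: 1367
Match at i=37, j=7: e = 37·41 + 7 = 1524.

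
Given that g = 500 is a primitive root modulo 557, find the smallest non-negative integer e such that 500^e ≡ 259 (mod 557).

Baby-step giant-step with m = ceil(sqrt(556)) = 24.
Baby table (500^j mod 557 for j=0..23):
  0:1  1:500  2:464  3:288  4:294  5:509  6:508  7:8
  8:101  9:370  10:76  11:124  12:173  13:165  14:64  15:251
  16:175  17:51  18:435  19:270  20:206  21:512  22:337  23:286
Giant step factor: 500^(-24) ≡ 157 (mod 557).
Scan 259·157^i mod 557 for i = 0, 1, …:
  i=0: 259   i=1: 2   i=2: 314   i=3: 282
  i=4: 271   i=5: 215   i=6: 335   i=7: 237
  i=8: 447   i=9: 554     …   i=15: 480
  i=16: 165
Match at i=16, j=13: e = 16·24 + 13 = 397.

397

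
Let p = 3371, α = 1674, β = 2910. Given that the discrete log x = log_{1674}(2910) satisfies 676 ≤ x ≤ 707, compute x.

Compute 1674^676 mod 3371 = 442, then multiply by 1674 repeatedly:
  1674^676=442  1674^677=1659  1674^678=2833  1674^679=2816  1674^680=1326
  1674^681=1606  1674^682=1757  1674^683=1706  1674^684=607  1674^685=1447
  1674^686=1900  1674^687=1747  1674^688=1821  1674^689=970  1674^690=2329
  1674^691=1870  1674^692=2092  1674^693=2910
Found 2910 at exponent 693.

693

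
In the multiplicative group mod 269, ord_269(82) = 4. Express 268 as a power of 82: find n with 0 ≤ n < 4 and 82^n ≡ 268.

2

Successive powers of 82 modulo 269:
  82^0=1  82^1=82  82^2=268
So 82^2 ≡ 268 (mod 269), giving n = 2.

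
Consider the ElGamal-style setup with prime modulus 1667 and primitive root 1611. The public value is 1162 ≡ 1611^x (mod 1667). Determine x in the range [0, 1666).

405

Baby-step giant-step with m = ceil(sqrt(1666)) = 41.
Baby table (1611^j mod 1667 for j=0..40):
  0:1  1:1611  2:1469  3:1086  4:863  5:15  6:827  7:364
  8:1287  9:1276  10:225  11:736  12:459  13:968  14:803  15:41
  16:1038  17:217  18:1184  19:376  20:615  21:567  22:1588  23:1090
  24:639  25:890  26:170  27:482  28:1347  29:1250  30:14  31:883
  32:562  33:201  34:413  35:210  36:1576  37:95  38:1348  39:1194
  40:1483
Giant step factor: 1611^(-41) ≡ 138 (mod 1667).
Scan 1162·138^i mod 1667 for i = 0, 1, …:
  i=0: 1162   i=1: 324   i=2: 1370   i=3: 689
  i=4: 63   i=5: 359   i=6: 1199   i=7: 429
  i=8: 857   i=9: 1576
Match at i=9, j=36: x = 9·41 + 36 = 405.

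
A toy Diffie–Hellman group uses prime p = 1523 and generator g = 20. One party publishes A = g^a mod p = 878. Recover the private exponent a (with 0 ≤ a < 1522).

436

Baby-step giant-step with m = ceil(sqrt(1522)) = 40.
Baby table (20^j mod 1523 for j=0..39):
  0:1  1:20  2:400  3:385  4:85  5:177  6:494  7:742
  8:1133  9:1338  10:869  11:627  12:356  13:1028  14:761  15:1513
  16:1323  17:569  18:719  19:673  20:1276  21:1152  22:195  23:854
  24:327  25:448  26:1345  27:1009  28:381  29:5  30:100  31:477
  32:402  33:425  34:885  35:947  36:664  37:1096  38:598  39:1299
Giant step factor: 20^(-40) ≡ 1369 (mod 1523).
Scan 878·1369^i mod 1523 for i = 0, 1, …:
  i=0: 878   i=1: 335   i=2: 192   i=3: 892
  i=4: 1225   i=5: 202   i=6: 875   i=7: 797
  i=8: 625   i=9: 1222   i=10: 664
Match at i=10, j=36: a = 10·40 + 36 = 436.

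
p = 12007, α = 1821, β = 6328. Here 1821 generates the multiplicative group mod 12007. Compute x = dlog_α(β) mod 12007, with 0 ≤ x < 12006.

10814

Baby-step giant-step with m = ceil(sqrt(12006)) = 110.
Baby table (1821^j mod 12007 for j=0..109):
  0:1  1:1821  2:2109  3:10256  4:5291  5:5297  6:4216  7:4863
  8:6364  9:2089  10:9857  11:11139  12:4296  13:6459  14:6986  15:6093
  16:885  17:2647  18:5380  19:11275  20:11812  21:5115  22:8990  23:5249
  24:857  25:11694  26:6363  27:268  28:7748  29:883  30:11012  31:1162
  32:2770  33:1230  34:6528  35:558  36:7530  37:136  38:7516  39:10663
  40:2004  41:11163  42:11979  43:9047  44:983  45:1000  46:7943  47:7775
  48:2022  49:7920  50:1913  51:1543  52:165  53:290  54:11789  55:11260
  56:8511  57:9501  58:11241  59:9933  60:5451  61:8489  62:5460  63:864
  64:427  65:9119  66:18  67:8764  68:1941  69:4503  70:11189  71:11297
  72:3846  73:3485  74:6489  75:1581  76:9328  77:8390  78:5286  79:8199
  80:5678  81:1611  82:3923  83:11625  84:784  85:10838  86:8497  87:8021
  88:5729  89:10433  90:3419  91:6373  92:6471  93:4824  94:7387  95:3887
  96:6104  97:8909  98:1832  99:10133  100:9441  101:10044  102:3463  103:2448
  104:3211  105:11829  106:51  107:8822  108:11503  109:6755
Giant step factor: 1821^(-110) ≡ 8403 (mod 12007).
Scan 6328·8403^i mod 12007 for i = 0, 1, …:
  i=0: 6328   i=1: 7188   i=2: 5554   i=3: 11060
  i=4: 3000   i=5: 6307   i=6: 10830   i=7: 3437
  i=8: 4276   i=9: 6284     …   i=97: 11099
  i=98: 6528
Match at i=98, j=34: x = 98·110 + 34 = 10814.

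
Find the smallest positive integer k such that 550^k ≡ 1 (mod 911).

10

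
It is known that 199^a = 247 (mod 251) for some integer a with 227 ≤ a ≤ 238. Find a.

235

Compute 199^227 mod 251 = 210, then multiply by 199 repeatedly:
  199^227=210  199^228=124  199^229=78  199^230=211  199^231=72
  199^232=21  199^233=163  199^234=58  199^235=247
Found 247 at exponent 235.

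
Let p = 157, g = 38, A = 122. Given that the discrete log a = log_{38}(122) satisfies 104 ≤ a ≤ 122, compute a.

Compute 38^104 mod 157 = 144, then multiply by 38 repeatedly:
  38^104=144  38^105=134  38^106=68  38^107=72  38^108=67
  38^109=34  38^110=36  38^111=112  38^112=17  38^113=18
  38^114=56  38^115=87  38^116=9  38^117=28  38^118=122
Found 122 at exponent 118.

118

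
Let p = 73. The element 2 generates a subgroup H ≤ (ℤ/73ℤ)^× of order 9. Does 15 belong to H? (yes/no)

no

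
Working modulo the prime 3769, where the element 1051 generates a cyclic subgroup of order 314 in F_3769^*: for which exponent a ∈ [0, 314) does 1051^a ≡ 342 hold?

209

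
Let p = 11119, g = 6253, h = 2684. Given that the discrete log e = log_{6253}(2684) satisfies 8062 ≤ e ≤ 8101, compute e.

Compute 6253^8062 mod 11119 = 2253, then multiply by 6253 repeatedly:
  6253^8062=2253  6253^8063=236  6253^8064=8000  6253^8065=10738  6253^8066=8192
  6253^8067=10462  6253^8068=5809  6253^8069=9023  6253^8070=3013  6253^8071=4703
  6253^8072=9223  6253^8073=8285  6253^8074=2684
Found 2684 at exponent 8074.

8074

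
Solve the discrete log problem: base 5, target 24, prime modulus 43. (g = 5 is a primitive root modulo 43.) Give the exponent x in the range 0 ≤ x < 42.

Baby-step giant-step with m = ceil(sqrt(42)) = 7.
Baby table (5^j mod 43 for j=0..6):
  0:1  1:5  2:25  3:39  4:23  5:29  6:16
Giant step factor: 5^(-7) ≡ 7 (mod 43).
Scan 24·7^i mod 43 for i = 0, 1, …:
  i=0: 24   i=1: 39
Match at i=1, j=3: x = 1·7 + 3 = 10.

10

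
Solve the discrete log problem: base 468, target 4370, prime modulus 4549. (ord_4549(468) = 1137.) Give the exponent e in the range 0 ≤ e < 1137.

Baby-step giant-step with m = ceil(sqrt(1137)) = 34.
Baby table (468^j mod 4549 for j=0..33):
  0:1  1:468  2:672  3:615  4:1233  5:3870  6:658  7:3161
  8:923  9:4358  10:1592  11:3569  12:809  13:1045  14:2317  15:1694
  16:1266  17:1118  18:89  19:711  20:671  21:147  22:561  23:3255
  24:3974  25:3840  26:265  27:1197  28:669  29:3760  30:3766  31:2025
  32:1508  33:649
Giant step factor: 468^(-34) ≡ 2558 (mod 4549).
Scan 4370·2558^i mod 4549 for i = 0, 1, …:
  i=0: 4370   i=1: 1567   i=2: 717   i=3: 839
  i=4: 3583   i=5: 3628   i=6: 464   i=7: 4172
  i=8: 22   i=9: 1688     …   i=31: 582
  i=32: 1233
Match at i=32, j=4: e = 32·34 + 4 = 1092.

1092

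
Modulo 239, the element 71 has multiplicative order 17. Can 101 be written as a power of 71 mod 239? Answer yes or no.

yes

⟨71⟩ has order 17; its elements mod 239 are {1, 6, 22, 36, 40, 51, 67, 71, 75, 101, 128, 132, 163, 166, 187, 211, 216}.
101 is in this set.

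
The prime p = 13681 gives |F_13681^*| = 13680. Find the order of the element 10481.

6840

The order of 10481 must divide p − 1 = 13680 = 2^4 · 3^2 · 5 · 19.
Divisors: 1, 2, 3, 4, 5, 6, 8, 9, 10, 12, 15, 16, 18, 19, 20, 24, 30, 36, 38, 40, 45, 48, 57, 60, 72, 76, 80, 90, 95, 114, 120, 144, 152, 171, 180, 190, 228, 240, 285, 304, 342, 360, 380, 456, 570, 684, 720, 760, 855, 912, 1140, 1368, 1520, 1710, 2280, 2736, 3420, 4560, 6840, 13680.
Check each in increasing order: 10481^1 ≡ 10481;  10481^2 ≡ 6612;  10481^3 ≡ 6107;  10481^4 ≡ 7749;  10481^5 ≡ 6853;  10481^6 ≡ 1043;  10481^8 ≡ 1092;  10481^9 ≡ 7936;  10481^10 ≡ 10417;  10481^12 ≡ 7050;  10481^15 ≡ 243;  10481^16 ≡ 2217;  10481^18 ≡ 6453;  10481^19 ≡ 8710;  10481^20 ≡ 9878;  10481^24 ≡ 13108;  10481^30 ≡ 4325;  10481^36 ≡ 9926;  10481^38 ≡ 2955;  10481^40 ≡ 1992;  10481^45 ≡ 11219;  10481^48 ≡ 13666;  10481^57 ≡ 4089;  10481^60 ≡ 3698;  10481^72 ≡ 8595;  10481^76 ≡ 3547;  10481^80 ≡ 574;  10481^90 ≡ 761;  10481^95 ≡ 2672;  10481^114 ≡ 1739;  10481^120 ≡ 7885;  10481^144 ≡ 10306;  10481^152 ≡ 8370;  10481^171 ≡ 10332;  10481^180 ≡ 4519;  10481^190 ≡ 11783;  10481^228 ≡ 620;  10481^240 ≡ 6761;  10481^285 ≡ 4195;  10481^304 ≡ 10180;  10481^342 ≡ 11062;  10481^360 ≡ 9309;  10481^380 ≡ 4301;  10481^456 ≡ 1332;  10481^570 ≡ 4259;  10481^684 ≡ 4980;  10481^720 ≡ 2027;  10481^760 ≡ 1889;  10481^855 ≡ 12800;  10481^912 ≡ 9375;  10481^1140 ≡ 11756;  10481^1368 ≡ 10428;  10481^1520 ≡ 11261;  10481^1710 ≡ 10025;  10481^2280 ≡ 11755;  10481^2736 ≡ 6596;  10481^3420 ≡ 13680;  10481^4560 ≡ 1925;  10481^6840 ≡ 1.
Smallest exponent giving 1 is 6840.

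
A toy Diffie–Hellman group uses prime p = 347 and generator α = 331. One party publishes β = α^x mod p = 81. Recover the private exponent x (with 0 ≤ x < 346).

152

Baby-step giant-step with m = ceil(sqrt(346)) = 19.
Baby table (331^j mod 347 for j=0..18):
  0:1  1:331  2:256  3:68  4:300  5:58  6:113  7:274
  8:127  9:50  10:241  11:308  12:277  13:79  14:124  15:98
  16:167  17:104  18:71
Giant step factor: 331^(-19) ≡ 84 (mod 347).
Scan 81·84^i mod 347 for i = 0, 1, …:
  i=0: 81   i=1: 211   i=2: 27   i=3: 186
  i=4: 9   i=5: 62   i=6: 3   i=7: 252
  i=8: 1
Match at i=8, j=0: x = 8·19 + 0 = 152.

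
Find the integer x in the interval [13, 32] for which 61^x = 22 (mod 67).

18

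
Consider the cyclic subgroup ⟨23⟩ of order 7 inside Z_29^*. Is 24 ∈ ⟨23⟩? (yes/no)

24 ∈ ⟨23⟩ iff 24^7 ≡ 1 (mod 29), since |⟨23⟩| = 7.
24^7 mod 29 = 1.
Since 1 = 1, 24 lies in the subgroup.

yes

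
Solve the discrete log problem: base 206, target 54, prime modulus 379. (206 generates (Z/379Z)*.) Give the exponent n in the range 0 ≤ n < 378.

Baby-step giant-step with m = ceil(sqrt(378)) = 20.
Baby table (206^j mod 379 for j=0..19):
  0:1  1:206  2:367  3:181  4:144  5:102  6:167  7:292
  8:270  9:286  10:171  11:358  12:222  13:252  14:368  15:8
  16:132  17:283  18:311  19:15
Giant step factor: 206^(-20) ≡ 281 (mod 379).
Scan 54·281^i mod 379 for i = 0, 1, …:
  i=0: 54   i=1: 14   i=2: 144
Match at i=2, j=4: n = 2·20 + 4 = 44.

44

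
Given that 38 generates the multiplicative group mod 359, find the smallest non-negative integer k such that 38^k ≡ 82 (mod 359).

54

Baby-step giant-step with m = ceil(sqrt(358)) = 19.
Baby table (38^j mod 359 for j=0..18):
  0:1  1:38  2:8  3:304  4:64  5:278  6:153  7:70
  8:147  9:201  10:99  11:172  12:74  13:299  14:233  15:238
  16:69  17:109  18:193
Giant step factor: 38^(-19) ≡ 7 (mod 359).
Scan 82·7^i mod 359 for i = 0, 1, …:
  i=0: 82   i=1: 215   i=2: 69
Match at i=2, j=16: k = 2·19 + 16 = 54.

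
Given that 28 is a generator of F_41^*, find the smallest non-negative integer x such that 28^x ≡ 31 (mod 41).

28

Successive powers of 28 modulo 41:
  28^0=1  28^1=28  28^2=5  28^3=17  28^4=25  28^5=3
  28^6=2  28^7=15  28^8=10  28^9=34  28^10=9  28^11=6
  28^12=4  28^13=30  28^14=20  28^15=27  28^16=18  28^17=12
  28^18=8  28^19=19  28^20=40  28^21=13  28^22=36  28^23=24
  28^24=16  28^25=38  28^26=39  28^27=26  28^28=31
So 28^28 ≡ 31 (mod 41), giving x = 28.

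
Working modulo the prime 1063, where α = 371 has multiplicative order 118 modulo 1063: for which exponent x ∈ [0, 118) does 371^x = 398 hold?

Baby-step giant-step with m = ceil(sqrt(118)) = 11.
Baby table (371^j mod 1063 for j=0..10):
  0:1  1:371  2:514  3:417  4:572  5:675  6:620  7:412
  8:843  9:231  10:661
Giant step factor: 371^(-11) ≡ 274 (mod 1063).
Scan 398·274^i mod 1063 for i = 0, 1, …:
  i=0: 398   i=1: 626   i=2: 381   i=3: 220
  i=4: 752   i=5: 889   i=6: 159   i=7: 1046
  i=8: 657   i=9: 371
Match at i=9, j=1: x = 9·11 + 1 = 100.

100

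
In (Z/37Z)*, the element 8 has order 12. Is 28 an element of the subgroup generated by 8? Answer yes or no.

no

⟨8⟩ has order 12; its elements mod 37 are {1, 6, 8, 10, 11, 14, 23, 26, 27, 29, 31, 36}.
28 is not in this set.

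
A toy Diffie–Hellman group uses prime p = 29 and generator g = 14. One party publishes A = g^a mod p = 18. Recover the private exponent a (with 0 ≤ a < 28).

3

Successive powers of 14 modulo 29:
  14^0=1  14^1=14  14^2=22  14^3=18
So 14^3 ≡ 18 (mod 29), giving a = 3.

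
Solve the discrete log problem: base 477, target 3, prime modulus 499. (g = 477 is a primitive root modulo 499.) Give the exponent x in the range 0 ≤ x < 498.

Baby-step giant-step with m = ceil(sqrt(498)) = 23.
Baby table (477^j mod 499 for j=0..22):
  0:1  1:477  2:484  3:330  4:225  5:40  6:118  7:398
  8:226  9:18  10:103  11:229  12:451  13:58  14:221  15:128
  16:178  17:76  18:324  19:357  20:130  21:134  22:46
Giant step factor: 477^(-23) ≡ 392 (mod 499).
Scan 3·392^i mod 499 for i = 0, 1, …:
  i=0: 3   i=1: 178
Match at i=1, j=16: x = 1·23 + 16 = 39.

39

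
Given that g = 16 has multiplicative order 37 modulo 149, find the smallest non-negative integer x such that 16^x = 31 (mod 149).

33

Successive powers of 16 modulo 149:
  16^0=1  16^1=16  16^2=107  16^3=73  16^4=125  16^5=63
  16^6=114  16^7=36  16^8=129  16^9=127  16^10=95  16^11=30
  16^12=33  16^13=81  16^14=104  16^15=25  16^16=102  16^17=142
  16^18=37  16^19=145  16^20=85  16^21=19  16^22=6  16^23=96
  16^24=46  16^25=140  16^26=5  16^27=80  16^28=88  16^29=67
  16^30=29  16^31=17  16^32=123  16^33=31
So 16^33 ≡ 31 (mod 149), giving x = 33.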